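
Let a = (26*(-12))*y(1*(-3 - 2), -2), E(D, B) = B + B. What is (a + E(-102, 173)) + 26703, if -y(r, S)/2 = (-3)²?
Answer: 32665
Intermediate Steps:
E(D, B) = 2*B
y(r, S) = -18 (y(r, S) = -2*(-3)² = -2*9 = -18)
a = 5616 (a = (26*(-12))*(-18) = -312*(-18) = 5616)
(a + E(-102, 173)) + 26703 = (5616 + 2*173) + 26703 = (5616 + 346) + 26703 = 5962 + 26703 = 32665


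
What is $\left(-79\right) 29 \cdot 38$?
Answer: $-87058$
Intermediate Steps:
$\left(-79\right) 29 \cdot 38 = \left(-2291\right) 38 = -87058$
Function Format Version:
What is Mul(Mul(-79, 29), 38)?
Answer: -87058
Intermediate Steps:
Mul(Mul(-79, 29), 38) = Mul(-2291, 38) = -87058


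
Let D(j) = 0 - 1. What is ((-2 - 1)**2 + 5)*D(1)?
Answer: -14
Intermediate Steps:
D(j) = -1
((-2 - 1)**2 + 5)*D(1) = ((-2 - 1)**2 + 5)*(-1) = ((-3)**2 + 5)*(-1) = (9 + 5)*(-1) = 14*(-1) = -14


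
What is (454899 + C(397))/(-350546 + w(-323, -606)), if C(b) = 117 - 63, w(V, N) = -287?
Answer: -454953/350833 ≈ -1.2968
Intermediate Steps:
C(b) = 54
(454899 + C(397))/(-350546 + w(-323, -606)) = (454899 + 54)/(-350546 - 287) = 454953/(-350833) = 454953*(-1/350833) = -454953/350833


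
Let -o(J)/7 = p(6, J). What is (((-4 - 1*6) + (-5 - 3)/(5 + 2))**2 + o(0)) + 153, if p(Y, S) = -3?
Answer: 14610/49 ≈ 298.16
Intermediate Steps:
o(J) = 21 (o(J) = -7*(-3) = 21)
(((-4 - 1*6) + (-5 - 3)/(5 + 2))**2 + o(0)) + 153 = (((-4 - 1*6) + (-5 - 3)/(5 + 2))**2 + 21) + 153 = (((-4 - 6) - 8/7)**2 + 21) + 153 = ((-10 - 8*1/7)**2 + 21) + 153 = ((-10 - 8/7)**2 + 21) + 153 = ((-78/7)**2 + 21) + 153 = (6084/49 + 21) + 153 = 7113/49 + 153 = 14610/49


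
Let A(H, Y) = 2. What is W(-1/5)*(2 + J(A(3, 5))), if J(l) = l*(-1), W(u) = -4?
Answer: 0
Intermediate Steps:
J(l) = -l
W(-1/5)*(2 + J(A(3, 5))) = -4*(2 - 1*2) = -4*(2 - 2) = -4*0 = 0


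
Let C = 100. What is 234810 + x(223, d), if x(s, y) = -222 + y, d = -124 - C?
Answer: 234364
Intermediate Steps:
d = -224 (d = -124 - 1*100 = -124 - 100 = -224)
234810 + x(223, d) = 234810 + (-222 - 224) = 234810 - 446 = 234364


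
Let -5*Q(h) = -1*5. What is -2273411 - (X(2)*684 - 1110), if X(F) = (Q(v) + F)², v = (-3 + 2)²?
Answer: -2278457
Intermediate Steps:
v = 1 (v = (-1)² = 1)
Q(h) = 1 (Q(h) = -(-1)*5/5 = -⅕*(-5) = 1)
X(F) = (1 + F)²
-2273411 - (X(2)*684 - 1110) = -2273411 - ((1 + 2)²*684 - 1110) = -2273411 - (3²*684 - 1110) = -2273411 - (9*684 - 1110) = -2273411 - (6156 - 1110) = -2273411 - 1*5046 = -2273411 - 5046 = -2278457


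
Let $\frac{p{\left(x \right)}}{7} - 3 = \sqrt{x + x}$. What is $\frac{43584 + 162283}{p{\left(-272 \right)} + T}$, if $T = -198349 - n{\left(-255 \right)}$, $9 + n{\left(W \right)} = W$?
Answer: $- \frac{2548427593}{2451835922} - \frac{1441069 i \sqrt{34}}{9807343688} \approx -1.0394 - 0.00085679 i$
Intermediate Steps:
$n{\left(W \right)} = -9 + W$
$p{\left(x \right)} = 21 + 7 \sqrt{2} \sqrt{x}$ ($p{\left(x \right)} = 21 + 7 \sqrt{x + x} = 21 + 7 \sqrt{2 x} = 21 + 7 \sqrt{2} \sqrt{x}$)
$T = -198085$ ($T = -198349 - \left(-9 - 255\right) = -198349 - -264 = -198349 + 264 = -198085$)
$\frac{43584 + 162283}{p{\left(-272 \right)} + T} = \frac{43584 + 162283}{\left(21 + 7 \sqrt{2} \sqrt{-272}\right) - 198085} = \frac{205867}{\left(21 + 7 \sqrt{2} \cdot 4 i \sqrt{17}\right) - 198085} = \frac{205867}{\left(21 + 28 i \sqrt{34}\right) - 198085} = \frac{205867}{-198064 + 28 i \sqrt{34}}$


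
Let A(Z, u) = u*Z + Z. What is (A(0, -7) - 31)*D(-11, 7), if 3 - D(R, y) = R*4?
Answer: -1457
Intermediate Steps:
D(R, y) = 3 - 4*R (D(R, y) = 3 - R*4 = 3 - 4*R)
A(Z, u) = Z + Z*u (A(Z, u) = Z*u + Z = Z + Z*u)
(A(0, -7) - 31)*D(-11, 7) = (0*(1 - 7) - 31)*(3 - 4*(-11)) = (0*(-6) - 31)*(3 + 44) = (0 - 31)*47 = -31*47 = -1457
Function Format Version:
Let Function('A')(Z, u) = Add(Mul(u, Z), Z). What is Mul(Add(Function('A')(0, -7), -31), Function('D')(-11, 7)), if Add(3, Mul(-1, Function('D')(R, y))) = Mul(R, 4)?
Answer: -1457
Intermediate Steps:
Function('D')(R, y) = Add(3, Mul(-4, R)) (Function('D')(R, y) = Add(3, Mul(-1, Mul(R, 4))) = Add(3, Mul(-1, Mul(4, R))) = Add(3, Mul(-4, R)))
Function('A')(Z, u) = Add(Z, Mul(Z, u)) (Function('A')(Z, u) = Add(Mul(Z, u), Z) = Add(Z, Mul(Z, u)))
Mul(Add(Function('A')(0, -7), -31), Function('D')(-11, 7)) = Mul(Add(Mul(0, Add(1, -7)), -31), Add(3, Mul(-4, -11))) = Mul(Add(Mul(0, -6), -31), Add(3, 44)) = Mul(Add(0, -31), 47) = Mul(-31, 47) = -1457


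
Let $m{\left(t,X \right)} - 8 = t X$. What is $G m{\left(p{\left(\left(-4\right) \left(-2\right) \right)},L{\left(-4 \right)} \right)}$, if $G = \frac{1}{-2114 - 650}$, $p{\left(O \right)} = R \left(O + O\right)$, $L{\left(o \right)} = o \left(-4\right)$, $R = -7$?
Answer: $\frac{446}{691} \approx 0.64544$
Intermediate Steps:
$L{\left(o \right)} = - 4 o$
$p{\left(O \right)} = - 14 O$ ($p{\left(O \right)} = - 7 \left(O + O\right) = - 7 \cdot 2 O = - 14 O$)
$m{\left(t,X \right)} = 8 + X t$ ($m{\left(t,X \right)} = 8 + t X = 8 + X t$)
$G = - \frac{1}{2764}$ ($G = \frac{1}{-2764} = - \frac{1}{2764} \approx -0.00036179$)
$G m{\left(p{\left(\left(-4\right) \left(-2\right) \right)},L{\left(-4 \right)} \right)} = - \frac{8 + \left(-4\right) \left(-4\right) \left(- 14 \left(\left(-4\right) \left(-2\right)\right)\right)}{2764} = - \frac{8 + 16 \left(\left(-14\right) 8\right)}{2764} = - \frac{8 + 16 \left(-112\right)}{2764} = - \frac{8 - 1792}{2764} = \left(- \frac{1}{2764}\right) \left(-1784\right) = \frac{446}{691}$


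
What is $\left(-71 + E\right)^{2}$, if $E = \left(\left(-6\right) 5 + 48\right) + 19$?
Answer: $1156$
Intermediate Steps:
$E = 37$ ($E = \left(-30 + 48\right) + 19 = 18 + 19 = 37$)
$\left(-71 + E\right)^{2} = \left(-71 + 37\right)^{2} = \left(-34\right)^{2} = 1156$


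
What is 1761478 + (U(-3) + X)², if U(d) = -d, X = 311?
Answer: 1860074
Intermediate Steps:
1761478 + (U(-3) + X)² = 1761478 + (-1*(-3) + 311)² = 1761478 + (3 + 311)² = 1761478 + 314² = 1761478 + 98596 = 1860074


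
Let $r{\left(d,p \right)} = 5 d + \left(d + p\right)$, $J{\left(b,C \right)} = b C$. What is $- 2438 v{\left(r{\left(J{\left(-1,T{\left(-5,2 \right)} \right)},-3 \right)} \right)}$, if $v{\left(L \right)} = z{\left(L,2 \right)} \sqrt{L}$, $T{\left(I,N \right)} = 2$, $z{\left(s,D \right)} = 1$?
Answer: $- 2438 i \sqrt{15} \approx - 9442.3 i$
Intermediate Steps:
$J{\left(b,C \right)} = C b$
$r{\left(d,p \right)} = p + 6 d$
$v{\left(L \right)} = \sqrt{L}$ ($v{\left(L \right)} = 1 \sqrt{L} = \sqrt{L}$)
$- 2438 v{\left(r{\left(J{\left(-1,T{\left(-5,2 \right)} \right)},-3 \right)} \right)} = - 2438 \sqrt{-3 + 6 \cdot 2 \left(-1\right)} = - 2438 \sqrt{-3 + 6 \left(-2\right)} = - 2438 \sqrt{-3 - 12} = - 2438 \sqrt{-15} = - 2438 i \sqrt{15}$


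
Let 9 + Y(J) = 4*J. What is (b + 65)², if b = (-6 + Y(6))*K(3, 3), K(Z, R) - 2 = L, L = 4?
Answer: 14161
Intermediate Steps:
Y(J) = -9 + 4*J
K(Z, R) = 6 (K(Z, R) = 2 + 4 = 6)
b = 54 (b = (-6 + (-9 + 4*6))*6 = (-6 + (-9 + 24))*6 = (-6 + 15)*6 = 9*6 = 54)
(b + 65)² = (54 + 65)² = 119² = 14161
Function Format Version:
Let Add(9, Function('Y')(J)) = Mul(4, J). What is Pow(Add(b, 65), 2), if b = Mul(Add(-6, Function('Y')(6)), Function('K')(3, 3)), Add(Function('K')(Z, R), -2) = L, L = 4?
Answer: 14161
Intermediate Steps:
Function('Y')(J) = Add(-9, Mul(4, J))
Function('K')(Z, R) = 6 (Function('K')(Z, R) = Add(2, 4) = 6)
b = 54 (b = Mul(Add(-6, Add(-9, Mul(4, 6))), 6) = Mul(Add(-6, Add(-9, 24)), 6) = Mul(Add(-6, 15), 6) = Mul(9, 6) = 54)
Pow(Add(b, 65), 2) = Pow(Add(54, 65), 2) = Pow(119, 2) = 14161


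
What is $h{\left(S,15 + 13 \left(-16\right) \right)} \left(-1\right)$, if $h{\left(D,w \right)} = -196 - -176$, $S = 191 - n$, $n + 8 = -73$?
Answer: $20$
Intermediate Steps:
$n = -81$ ($n = -8 - 73 = -81$)
$S = 272$ ($S = 191 - -81 = 191 + 81 = 272$)
$h{\left(D,w \right)} = -20$ ($h{\left(D,w \right)} = -196 + 176 = -20$)
$h{\left(S,15 + 13 \left(-16\right) \right)} \left(-1\right) = \left(-20\right) \left(-1\right) = 20$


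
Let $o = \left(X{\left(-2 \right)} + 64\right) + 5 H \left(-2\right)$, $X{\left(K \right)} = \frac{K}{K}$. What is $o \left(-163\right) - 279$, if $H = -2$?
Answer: $-14134$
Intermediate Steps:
$X{\left(K \right)} = 1$
$o = 85$ ($o = \left(1 + 64\right) + 5 \left(-2\right) \left(-2\right) = 65 - -20 = 65 + 20 = 85$)
$o \left(-163\right) - 279 = 85 \left(-163\right) - 279 = -13855 - 279 = -14134$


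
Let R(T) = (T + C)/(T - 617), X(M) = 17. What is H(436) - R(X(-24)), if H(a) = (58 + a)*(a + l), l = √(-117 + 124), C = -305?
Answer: 5384588/25 + 494*√7 ≈ 2.1669e+5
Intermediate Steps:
l = √7 ≈ 2.6458
H(a) = (58 + a)*(a + √7)
R(T) = (-305 + T)/(-617 + T) (R(T) = (T - 305)/(T - 617) = (-305 + T)/(-617 + T))
H(436) - R(X(-24)) = (436² + 58*436 + 58*√7 + 436*√7) - (-305 + 17)/(-617 + 17) = (190096 + 25288 + 58*√7 + 436*√7) - (-288)/(-600) = (215384 + 494*√7) - (-1)*(-288)/600 = (215384 + 494*√7) - 1*12/25 = (215384 + 494*√7) - 12/25 = 5384588/25 + 494*√7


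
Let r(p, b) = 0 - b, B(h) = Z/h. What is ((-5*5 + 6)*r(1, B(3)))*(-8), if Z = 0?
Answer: 0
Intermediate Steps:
B(h) = 0 (B(h) = 0/h = 0)
r(p, b) = -b
((-5*5 + 6)*r(1, B(3)))*(-8) = ((-5*5 + 6)*(-1*0))*(-8) = ((-25 + 6)*0)*(-8) = -19*0*(-8) = 0*(-8) = 0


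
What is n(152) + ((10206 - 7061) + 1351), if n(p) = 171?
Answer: 4667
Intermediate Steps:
n(152) + ((10206 - 7061) + 1351) = 171 + ((10206 - 7061) + 1351) = 171 + (3145 + 1351) = 171 + 4496 = 4667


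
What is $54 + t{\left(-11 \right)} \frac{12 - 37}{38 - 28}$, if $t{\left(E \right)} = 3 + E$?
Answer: $74$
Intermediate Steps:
$54 + t{\left(-11 \right)} \frac{12 - 37}{38 - 28} = 54 + \left(3 - 11\right) \frac{12 - 37}{38 - 28} = 54 - 8 \left(- \frac{25}{38 - 28}\right) = 54 - 8 \left(- \frac{25}{10}\right) = 54 - 8 \left(\left(-25\right) \frac{1}{10}\right) = 54 - -20 = 54 + 20 = 74$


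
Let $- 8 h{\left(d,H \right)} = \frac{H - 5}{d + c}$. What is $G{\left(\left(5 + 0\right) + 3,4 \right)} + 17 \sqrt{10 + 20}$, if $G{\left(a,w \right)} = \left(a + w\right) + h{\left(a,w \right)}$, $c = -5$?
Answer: $\frac{289}{24} + 17 \sqrt{30} \approx 105.15$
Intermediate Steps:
$h{\left(d,H \right)} = - \frac{-5 + H}{8 \left(-5 + d\right)}$ ($h{\left(d,H \right)} = - \frac{\left(H - 5\right) \frac{1}{d - 5}}{8} = - \frac{\left(-5 + H\right) \frac{1}{-5 + d}}{8} = - \frac{\frac{1}{-5 + d} \left(-5 + H\right)}{8} = - \frac{-5 + H}{8 \left(-5 + d\right)}$)
$G{\left(a,w \right)} = a + w + \frac{5 - w}{8 \left(-5 + a\right)}$ ($G{\left(a,w \right)} = \left(a + w\right) + \frac{5 - w}{8 \left(-5 + a\right)} = a + w + \frac{5 - w}{8 \left(-5 + a\right)}$)
$G{\left(\left(5 + 0\right) + 3,4 \right)} + 17 \sqrt{10 + 20} = \frac{5 - 4 + 8 \left(-5 + \left(\left(5 + 0\right) + 3\right)\right) \left(\left(\left(5 + 0\right) + 3\right) + 4\right)}{8 \left(-5 + \left(\left(5 + 0\right) + 3\right)\right)} + 17 \sqrt{10 + 20} = \frac{5 - 4 + 8 \left(-5 + \left(5 + 3\right)\right) \left(\left(5 + 3\right) + 4\right)}{8 \left(-5 + \left(5 + 3\right)\right)} + 17 \sqrt{30} = \frac{5 - 4 + 8 \left(-5 + 8\right) \left(8 + 4\right)}{8 \left(-5 + 8\right)} + 17 \sqrt{30} = \frac{5 - 4 + 8 \cdot 3 \cdot 12}{8 \cdot 3} + 17 \sqrt{30} = \frac{1}{8} \cdot \frac{1}{3} \left(5 - 4 + 288\right) + 17 \sqrt{30} = \frac{1}{8} \cdot \frac{1}{3} \cdot 289 + 17 \sqrt{30} = \frac{289}{24} + 17 \sqrt{30}$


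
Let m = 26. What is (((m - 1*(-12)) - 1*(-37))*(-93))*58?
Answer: -404550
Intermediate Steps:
(((m - 1*(-12)) - 1*(-37))*(-93))*58 = (((26 - 1*(-12)) - 1*(-37))*(-93))*58 = (((26 + 12) + 37)*(-93))*58 = ((38 + 37)*(-93))*58 = (75*(-93))*58 = -6975*58 = -404550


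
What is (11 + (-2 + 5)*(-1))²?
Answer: 64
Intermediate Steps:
(11 + (-2 + 5)*(-1))² = (11 + 3*(-1))² = (11 - 3)² = 8² = 64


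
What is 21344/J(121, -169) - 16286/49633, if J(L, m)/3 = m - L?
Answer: -18509234/744495 ≈ -24.861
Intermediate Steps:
J(L, m) = -3*L + 3*m (J(L, m) = 3*(m - L) = -3*L + 3*m)
21344/J(121, -169) - 16286/49633 = 21344/(-3*121 + 3*(-169)) - 16286/49633 = 21344/(-363 - 507) - 16286*1/49633 = 21344/(-870) - 16286/49633 = 21344*(-1/870) - 16286/49633 = -368/15 - 16286/49633 = -18509234/744495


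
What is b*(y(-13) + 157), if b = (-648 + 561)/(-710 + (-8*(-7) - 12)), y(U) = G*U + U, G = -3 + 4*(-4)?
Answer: 11339/222 ≈ 51.077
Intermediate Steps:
G = -19 (G = -3 - 16 = -19)
y(U) = -18*U (y(U) = -19*U + U = -18*U)
b = 29/222 (b = -87/(-710 + (56 - 12)) = -87/(-710 + 44) = -87/(-666) = -87*(-1/666) = 29/222 ≈ 0.13063)
b*(y(-13) + 157) = 29*(-18*(-13) + 157)/222 = 29*(234 + 157)/222 = (29/222)*391 = 11339/222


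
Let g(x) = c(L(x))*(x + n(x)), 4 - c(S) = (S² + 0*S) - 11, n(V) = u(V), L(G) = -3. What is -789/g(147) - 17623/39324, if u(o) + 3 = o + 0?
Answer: -3433133/3814428 ≈ -0.90004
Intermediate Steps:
u(o) = -3 + o (u(o) = -3 + (o + 0) = -3 + o)
n(V) = -3 + V
c(S) = 15 - S² (c(S) = 4 - ((S² + 0*S) - 11) = 4 - ((S² + 0) - 11) = 4 - (S² - 11) = 4 - (-11 + S²) = 4 + (11 - S²) = 15 - S²)
g(x) = -18 + 12*x (g(x) = (15 - 1*(-3)²)*(x + (-3 + x)) = (15 - 1*9)*(-3 + 2*x) = (15 - 9)*(-3 + 2*x) = 6*(-3 + 2*x) = -18 + 12*x)
-789/g(147) - 17623/39324 = -789/(-18 + 12*147) - 17623/39324 = -789/(-18 + 1764) - 17623*1/39324 = -789/1746 - 17623/39324 = -789*1/1746 - 17623/39324 = -263/582 - 17623/39324 = -3433133/3814428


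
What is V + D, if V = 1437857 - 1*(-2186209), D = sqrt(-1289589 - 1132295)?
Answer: 3624066 + 2*I*sqrt(605471) ≈ 3.6241e+6 + 1556.2*I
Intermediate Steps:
D = 2*I*sqrt(605471) (D = sqrt(-2421884) = 2*I*sqrt(605471) ≈ 1556.2*I)
V = 3624066 (V = 1437857 + 2186209 = 3624066)
V + D = 3624066 + 2*I*sqrt(605471)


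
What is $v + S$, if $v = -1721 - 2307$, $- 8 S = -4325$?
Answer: $- \frac{27899}{8} \approx -3487.4$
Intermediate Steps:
$S = \frac{4325}{8}$ ($S = \left(- \frac{1}{8}\right) \left(-4325\right) = \frac{4325}{8} \approx 540.63$)
$v = -4028$ ($v = -1721 - 2307 = -4028$)
$v + S = -4028 + \frac{4325}{8} = - \frac{27899}{8}$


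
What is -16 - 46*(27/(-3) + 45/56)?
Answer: 10109/28 ≈ 361.04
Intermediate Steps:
-16 - 46*(27/(-3) + 45/56) = -16 - 46*(27*(-⅓) + 45*(1/56)) = -16 - 46*(-9 + 45/56) = -16 - 46*(-459/56) = -16 + 10557/28 = 10109/28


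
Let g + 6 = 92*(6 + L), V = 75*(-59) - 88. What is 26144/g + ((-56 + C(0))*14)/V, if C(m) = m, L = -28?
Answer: -58198176/4580695 ≈ -12.705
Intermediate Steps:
V = -4513 (V = -4425 - 88 = -4513)
g = -2030 (g = -6 + 92*(6 - 28) = -6 + 92*(-22) = -6 - 2024 = -2030)
26144/g + ((-56 + C(0))*14)/V = 26144/(-2030) + ((-56 + 0)*14)/(-4513) = 26144*(-1/2030) - 56*14*(-1/4513) = -13072/1015 - 784*(-1/4513) = -13072/1015 + 784/4513 = -58198176/4580695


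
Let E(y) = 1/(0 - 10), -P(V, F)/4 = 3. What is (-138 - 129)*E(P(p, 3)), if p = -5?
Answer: 267/10 ≈ 26.700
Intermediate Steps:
P(V, F) = -12 (P(V, F) = -4*3 = -12)
E(y) = -⅒ (E(y) = 1/(-10) = -⅒)
(-138 - 129)*E(P(p, 3)) = (-138 - 129)*(-⅒) = -267*(-⅒) = 267/10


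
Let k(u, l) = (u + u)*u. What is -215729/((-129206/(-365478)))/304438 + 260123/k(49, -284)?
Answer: 175953296175920/3372994791551 ≈ 52.165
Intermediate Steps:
k(u, l) = 2*u² (k(u, l) = (2*u)*u = 2*u²)
-215729/((-129206/(-365478)))/304438 + 260123/k(49, -284) = -215729/((-129206/(-365478)))/304438 + 260123/((2*49²)) = -215729/((-129206*(-1/365478)))*(1/304438) + 260123/((2*2401)) = -215729/64603/182739*(1/304438) + 260123/4802 = -215729*182739/64603*(1/304438) + 260123*(1/4802) = -39422101731/64603*1/304438 + 260123/4802 = -39422101731/19667608114 + 260123/4802 = 175953296175920/3372994791551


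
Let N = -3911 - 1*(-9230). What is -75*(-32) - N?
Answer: -2919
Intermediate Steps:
N = 5319 (N = -3911 + 9230 = 5319)
-75*(-32) - N = -75*(-32) - 1*5319 = 2400 - 5319 = -2919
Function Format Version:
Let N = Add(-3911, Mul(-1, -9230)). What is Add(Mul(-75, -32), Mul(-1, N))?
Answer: -2919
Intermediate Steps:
N = 5319 (N = Add(-3911, 9230) = 5319)
Add(Mul(-75, -32), Mul(-1, N)) = Add(Mul(-75, -32), Mul(-1, 5319)) = Add(2400, -5319) = -2919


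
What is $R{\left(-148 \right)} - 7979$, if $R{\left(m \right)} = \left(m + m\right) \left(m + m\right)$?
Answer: $79637$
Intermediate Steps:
$R{\left(m \right)} = 4 m^{2}$ ($R{\left(m \right)} = 2 m 2 m = 4 m^{2}$)
$R{\left(-148 \right)} - 7979 = 4 \left(-148\right)^{2} - 7979 = 4 \cdot 21904 - 7979 = 87616 - 7979 = 79637$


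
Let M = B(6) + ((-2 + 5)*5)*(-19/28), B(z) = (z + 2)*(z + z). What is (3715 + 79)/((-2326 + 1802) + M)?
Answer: -106232/12269 ≈ -8.6586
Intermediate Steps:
B(z) = 2*z*(2 + z) (B(z) = (2 + z)*(2*z) = 2*z*(2 + z))
M = 2403/28 (M = 2*6*(2 + 6) + ((-2 + 5)*5)*(-19/28) = 2*6*8 + (3*5)*(-19*1/28) = 96 + 15*(-19/28) = 96 - 285/28 = 2403/28 ≈ 85.821)
(3715 + 79)/((-2326 + 1802) + M) = (3715 + 79)/((-2326 + 1802) + 2403/28) = 3794/(-524 + 2403/28) = 3794/(-12269/28) = 3794*(-28/12269) = -106232/12269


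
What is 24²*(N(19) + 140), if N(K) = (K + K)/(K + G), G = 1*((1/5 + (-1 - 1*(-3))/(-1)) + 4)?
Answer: 4328640/53 ≈ 81673.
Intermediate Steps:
G = 11/5 (G = 1*((1*(⅕) + (-1 + 3)*(-1)) + 4) = 1*((⅕ + 2*(-1)) + 4) = 1*((⅕ - 2) + 4) = 1*(-9/5 + 4) = 1*(11/5) = 11/5 ≈ 2.2000)
N(K) = 2*K/(11/5 + K) (N(K) = (K + K)/(K + 11/5) = (2*K)/(11/5 + K) = 2*K/(11/5 + K))
24²*(N(19) + 140) = 24²*(10*19/(11 + 5*19) + 140) = 576*(10*19/(11 + 95) + 140) = 576*(10*19/106 + 140) = 576*(10*19*(1/106) + 140) = 576*(95/53 + 140) = 576*(7515/53) = 4328640/53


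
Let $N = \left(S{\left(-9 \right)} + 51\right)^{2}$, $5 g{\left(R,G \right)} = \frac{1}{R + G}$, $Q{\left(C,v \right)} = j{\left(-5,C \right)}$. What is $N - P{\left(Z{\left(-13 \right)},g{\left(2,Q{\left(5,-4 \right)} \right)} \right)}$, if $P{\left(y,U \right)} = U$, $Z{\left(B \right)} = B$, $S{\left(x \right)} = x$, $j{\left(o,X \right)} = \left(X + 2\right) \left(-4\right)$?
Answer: $\frac{229321}{130} \approx 1764.0$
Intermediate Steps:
$j{\left(o,X \right)} = -8 - 4 X$ ($j{\left(o,X \right)} = \left(2 + X\right) \left(-4\right) = -8 - 4 X$)
$Q{\left(C,v \right)} = -8 - 4 C$
$g{\left(R,G \right)} = \frac{1}{5 \left(G + R\right)}$ ($g{\left(R,G \right)} = \frac{1}{5 \left(R + G\right)} = \frac{1}{5 \left(G + R\right)}$)
$N = 1764$ ($N = \left(-9 + 51\right)^{2} = 42^{2} = 1764$)
$N - P{\left(Z{\left(-13 \right)},g{\left(2,Q{\left(5,-4 \right)} \right)} \right)} = 1764 - \frac{1}{5 \left(\left(-8 - 20\right) + 2\right)} = 1764 - \frac{1}{5 \left(-28 + 2\right)} = 1764 - \frac{1}{5 \left(-26\right)} = 1764 - \frac{1}{5} \left(- \frac{1}{26}\right) = 1764 - - \frac{1}{130} = 1764 + \frac{1}{130} = \frac{229321}{130}$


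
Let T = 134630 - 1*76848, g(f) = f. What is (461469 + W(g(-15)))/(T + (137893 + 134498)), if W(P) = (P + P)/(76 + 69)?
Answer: 13382595/9575017 ≈ 1.3977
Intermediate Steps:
W(P) = 2*P/145 (W(P) = (2*P)/145 = (2*P)*(1/145) = 2*P/145)
T = 57782 (T = 134630 - 76848 = 57782)
(461469 + W(g(-15)))/(T + (137893 + 134498)) = (461469 + (2/145)*(-15))/(57782 + (137893 + 134498)) = (461469 - 6/29)/(57782 + 272391) = (13382595/29)/330173 = (13382595/29)*(1/330173) = 13382595/9575017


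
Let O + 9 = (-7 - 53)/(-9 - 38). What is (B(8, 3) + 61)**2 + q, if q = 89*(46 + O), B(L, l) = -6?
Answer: 302286/47 ≈ 6431.6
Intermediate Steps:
O = -363/47 (O = -9 + (-7 - 53)/(-9 - 38) = -9 - 60/(-47) = -9 - 60*(-1/47) = -9 + 60/47 = -363/47 ≈ -7.7234)
q = 160111/47 (q = 89*(46 - 363/47) = 89*(1799/47) = 160111/47 ≈ 3406.6)
(B(8, 3) + 61)**2 + q = (-6 + 61)**2 + 160111/47 = 55**2 + 160111/47 = 3025 + 160111/47 = 302286/47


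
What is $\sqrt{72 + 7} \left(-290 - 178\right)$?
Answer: $- 468 \sqrt{79} \approx -4159.7$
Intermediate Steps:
$\sqrt{72 + 7} \left(-290 - 178\right) = \sqrt{79} \left(-290 - 178\right) = \sqrt{79} \left(-468\right) = - 468 \sqrt{79}$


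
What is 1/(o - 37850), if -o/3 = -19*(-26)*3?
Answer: -1/42296 ≈ -2.3643e-5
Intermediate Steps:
o = -4446 (o = -3*(-19*(-26))*3 = -1482*3 = -3*1482 = -4446)
1/(o - 37850) = 1/(-4446 - 37850) = 1/(-42296) = -1/42296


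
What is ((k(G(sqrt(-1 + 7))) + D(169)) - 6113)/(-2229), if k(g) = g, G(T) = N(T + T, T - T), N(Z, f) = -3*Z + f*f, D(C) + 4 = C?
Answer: 5948/2229 + 2*sqrt(6)/743 ≈ 2.6751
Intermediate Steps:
D(C) = -4 + C
N(Z, f) = f**2 - 3*Z (N(Z, f) = -3*Z + f**2 = f**2 - 3*Z)
G(T) = -6*T (G(T) = (T - T)**2 - 3*(T + T) = 0**2 - 6*T = 0 - 6*T = -6*T)
((k(G(sqrt(-1 + 7))) + D(169)) - 6113)/(-2229) = ((-6*sqrt(-1 + 7) + (-4 + 169)) - 6113)/(-2229) = ((-6*sqrt(6) + 165) - 6113)*(-1/2229) = ((165 - 6*sqrt(6)) - 6113)*(-1/2229) = (-5948 - 6*sqrt(6))*(-1/2229) = 5948/2229 + 2*sqrt(6)/743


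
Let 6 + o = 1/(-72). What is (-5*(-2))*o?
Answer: -2165/36 ≈ -60.139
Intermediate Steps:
o = -433/72 (o = -6 + 1/(-72) = -6 - 1/72 = -433/72 ≈ -6.0139)
(-5*(-2))*o = -5*(-2)*(-433/72) = 10*(-433/72) = -2165/36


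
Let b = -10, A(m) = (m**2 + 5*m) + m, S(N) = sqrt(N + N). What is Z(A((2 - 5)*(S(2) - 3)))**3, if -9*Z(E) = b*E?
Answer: 27000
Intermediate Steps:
S(N) = sqrt(2)*sqrt(N) (S(N) = sqrt(2*N) = sqrt(2)*sqrt(N))
A(m) = m**2 + 6*m
Z(E) = 10*E/9 (Z(E) = -(-10)*E/9 = 10*E/9)
Z(A((2 - 5)*(S(2) - 3)))**3 = (10*(((2 - 5)*(sqrt(2)*sqrt(2) - 3))*(6 + (2 - 5)*(sqrt(2)*sqrt(2) - 3)))/9)**3 = (10*((-3*(2 - 3))*(6 - 3*(2 - 3)))/9)**3 = (10*((-3*(-1))*(6 - 3*(-1)))/9)**3 = (10*(3*(6 + 3))/9)**3 = (10*(3*9)/9)**3 = ((10/9)*27)**3 = 30**3 = 27000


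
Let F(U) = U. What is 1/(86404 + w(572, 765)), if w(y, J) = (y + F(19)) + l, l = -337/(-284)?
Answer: 284/24706917 ≈ 1.1495e-5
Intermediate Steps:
l = 337/284 (l = -337*(-1/284) = 337/284 ≈ 1.1866)
w(y, J) = 5733/284 + y (w(y, J) = (y + 19) + 337/284 = (19 + y) + 337/284 = 5733/284 + y)
1/(86404 + w(572, 765)) = 1/(86404 + (5733/284 + 572)) = 1/(86404 + 168181/284) = 1/(24706917/284) = 284/24706917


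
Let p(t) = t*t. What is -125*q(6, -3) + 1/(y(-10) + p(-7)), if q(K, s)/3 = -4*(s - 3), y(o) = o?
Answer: -350999/39 ≈ -9000.0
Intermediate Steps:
p(t) = t²
q(K, s) = 36 - 12*s (q(K, s) = 3*(-4*(s - 3)) = 3*(-4*(-3 + s)) = 3*(12 - 4*s) = 36 - 12*s)
-125*q(6, -3) + 1/(y(-10) + p(-7)) = -125*(36 - 12*(-3)) + 1/(-10 + (-7)²) = -125*(36 + 36) + 1/(-10 + 49) = -125*72 + 1/39 = -9000 + 1/39 = -350999/39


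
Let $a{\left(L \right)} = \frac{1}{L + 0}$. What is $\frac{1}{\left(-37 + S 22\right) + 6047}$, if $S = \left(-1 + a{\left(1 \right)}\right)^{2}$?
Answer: $\frac{1}{6010} \approx 0.00016639$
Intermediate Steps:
$a{\left(L \right)} = \frac{1}{L}$
$S = 0$ ($S = \left(-1 + 1^{-1}\right)^{2} = \left(-1 + 1\right)^{2} = 0^{2} = 0$)
$\frac{1}{\left(-37 + S 22\right) + 6047} = \frac{1}{\left(-37 + 0 \cdot 22\right) + 6047} = \frac{1}{\left(-37 + 0\right) + 6047} = \frac{1}{-37 + 6047} = \frac{1}{6010}$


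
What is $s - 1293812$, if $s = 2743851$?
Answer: $1450039$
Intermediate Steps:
$s - 1293812 = 2743851 - 1293812 = 1450039$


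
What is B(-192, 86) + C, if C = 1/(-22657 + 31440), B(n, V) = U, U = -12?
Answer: -105395/8783 ≈ -12.000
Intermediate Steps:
B(n, V) = -12
C = 1/8783 ≈ 0.00011386
B(-192, 86) + C = -12 + 1/8783 = -105395/8783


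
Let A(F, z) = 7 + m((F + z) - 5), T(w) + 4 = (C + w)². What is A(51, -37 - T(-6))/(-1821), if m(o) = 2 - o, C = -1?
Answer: -15/607 ≈ -0.024712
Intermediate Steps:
T(w) = -4 + (-1 + w)²
A(F, z) = 14 - F - z (A(F, z) = 7 + (2 - ((F + z) - 5)) = 7 + (2 - (-5 + F + z)) = 7 + (2 + (5 - F - z)) = 7 + (7 - F - z) = 14 - F - z)
A(51, -37 - T(-6))/(-1821) = (14 - 1*51 - (-37 - (-4 + (-1 - 6)²)))/(-1821) = (14 - 51 - (-37 - (-4 + (-7)²)))*(-1/1821) = (14 - 51 - (-37 - (-4 + 49)))*(-1/1821) = (14 - 51 - (-37 - 1*45))*(-1/1821) = (14 - 51 - (-37 - 45))*(-1/1821) = (14 - 51 - 1*(-82))*(-1/1821) = (14 - 51 + 82)*(-1/1821) = 45*(-1/1821) = -15/607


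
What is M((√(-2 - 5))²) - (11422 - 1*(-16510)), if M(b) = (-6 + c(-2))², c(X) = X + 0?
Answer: -27868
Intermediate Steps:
c(X) = X
M(b) = 64 (M(b) = (-6 - 2)² = (-8)² = 64)
M((√(-2 - 5))²) - (11422 - 1*(-16510)) = 64 - (11422 - 1*(-16510)) = 64 - (11422 + 16510) = 64 - 1*27932 = 64 - 27932 = -27868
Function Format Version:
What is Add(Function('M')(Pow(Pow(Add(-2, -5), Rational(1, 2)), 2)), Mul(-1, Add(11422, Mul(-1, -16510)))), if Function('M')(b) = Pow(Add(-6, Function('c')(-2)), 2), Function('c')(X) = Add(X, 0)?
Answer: -27868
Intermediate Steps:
Function('c')(X) = X
Function('M')(b) = 64 (Function('M')(b) = Pow(Add(-6, -2), 2) = Pow(-8, 2) = 64)
Add(Function('M')(Pow(Pow(Add(-2, -5), Rational(1, 2)), 2)), Mul(-1, Add(11422, Mul(-1, -16510)))) = Add(64, Mul(-1, Add(11422, Mul(-1, -16510)))) = Add(64, Mul(-1, Add(11422, 16510))) = Add(64, Mul(-1, 27932)) = Add(64, -27932) = -27868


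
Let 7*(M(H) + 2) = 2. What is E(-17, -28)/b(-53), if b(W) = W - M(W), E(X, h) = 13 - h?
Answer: -287/359 ≈ -0.79944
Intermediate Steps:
M(H) = -12/7 (M(H) = -2 + (⅐)*2 = -2 + 2/7 = -12/7)
b(W) = 12/7 + W (b(W) = W - 1*(-12/7) = W + 12/7 = 12/7 + W)
E(-17, -28)/b(-53) = (13 - 1*(-28))/(12/7 - 53) = (13 + 28)/(-359/7) = 41*(-7/359) = -287/359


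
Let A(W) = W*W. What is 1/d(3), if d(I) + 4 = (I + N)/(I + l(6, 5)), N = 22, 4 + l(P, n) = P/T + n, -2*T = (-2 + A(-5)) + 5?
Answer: 1/3 ≈ 0.33333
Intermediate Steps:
A(W) = W**2
T = -14 (T = -((-2 + (-5)**2) + 5)/2 = -((-2 + 25) + 5)/2 = -(23 + 5)/2 = -1/2*28 = -14)
l(P, n) = -4 + n - P/14 (l(P, n) = -4 + (P/(-14) + n) = -4 + (P*(-1/14) + n) = -4 + (-P/14 + n) = -4 + (n - P/14) = -4 + n - P/14)
d(I) = -4 + (22 + I)/(4/7 + I) (d(I) = -4 + (I + 22)/(I + (-4 + 5 - 1/14*6)) = -4 + (22 + I)/(I + (-4 + 5 - 3/7)) = -4 + (22 + I)/(I + 4/7) = -4 + (22 + I)/(4/7 + I))
1/d(3) = 1/(3*(46 - 7*3)/(4 + 7*3)) = 1/(3*(46 - 21)/(4 + 21)) = 1/(3*25/25) = 1/(3*(1/25)*25) = 1/3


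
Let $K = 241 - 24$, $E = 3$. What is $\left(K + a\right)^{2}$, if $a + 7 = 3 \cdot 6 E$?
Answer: $69696$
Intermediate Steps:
$a = 47$ ($a = -7 + 3 \cdot 6 \cdot 3 = -7 + 18 \cdot 3 = -7 + 54 = 47$)
$K = 217$ ($K = 241 - 24 = 217$)
$\left(K + a\right)^{2} = \left(217 + 47\right)^{2} = 264^{2} = 69696$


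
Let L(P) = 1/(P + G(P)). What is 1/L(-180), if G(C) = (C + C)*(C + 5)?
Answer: 62820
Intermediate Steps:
G(C) = 2*C*(5 + C) (G(C) = (2*C)*(5 + C) = 2*C*(5 + C))
L(P) = 1/(P + 2*P*(5 + P))
1/L(-180) = 1/(1/((-180)*(11 + 2*(-180)))) = 1/(-1/(180*(11 - 360))) = 1/(-1/180/(-349)) = 1/(-1/180*(-1/349)) = 1/(1/62820) = 62820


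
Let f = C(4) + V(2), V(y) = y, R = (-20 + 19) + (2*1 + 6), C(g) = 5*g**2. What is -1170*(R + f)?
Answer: -104130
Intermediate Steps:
R = 7 (R = -1 + (2 + 6) = -1 + 8 = 7)
f = 82 (f = 5*4**2 + 2 = 5*16 + 2 = 80 + 2 = 82)
-1170*(R + f) = -1170*(7 + 82) = -1170*89 = -104130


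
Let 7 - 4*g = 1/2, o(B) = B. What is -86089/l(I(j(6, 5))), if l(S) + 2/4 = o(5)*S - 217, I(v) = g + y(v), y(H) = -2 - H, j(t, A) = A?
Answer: 29944/85 ≈ 352.28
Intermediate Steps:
g = 13/8 (g = 7/4 - ¼/2 = 7/4 - ¼*½ = 7/4 - ⅛ = 13/8 ≈ 1.6250)
I(v) = -3/8 - v (I(v) = 13/8 + (-2 - v) = -3/8 - v)
l(S) = -435/2 + 5*S (l(S) = -½ + (5*S - 217) = -½ + (-217 + 5*S) = -435/2 + 5*S)
-86089/l(I(j(6, 5))) = -86089/(-435/2 + 5*(-3/8 - 1*5)) = -86089/(-435/2 + 5*(-3/8 - 5)) = -86089/(-435/2 + 5*(-43/8)) = -86089/(-435/2 - 215/8) = -86089/(-1955/8) = -86089*(-8/1955) = 29944/85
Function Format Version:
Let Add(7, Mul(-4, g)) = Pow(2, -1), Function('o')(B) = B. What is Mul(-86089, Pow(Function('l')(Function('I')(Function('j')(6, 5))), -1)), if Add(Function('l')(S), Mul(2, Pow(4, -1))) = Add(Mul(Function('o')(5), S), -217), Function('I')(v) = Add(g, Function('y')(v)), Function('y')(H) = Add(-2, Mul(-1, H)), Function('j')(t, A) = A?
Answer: Rational(29944, 85) ≈ 352.28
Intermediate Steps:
g = Rational(13, 8) (g = Add(Rational(7, 4), Mul(Rational(-1, 4), Pow(2, -1))) = Add(Rational(7, 4), Mul(Rational(-1, 4), Rational(1, 2))) = Add(Rational(7, 4), Rational(-1, 8)) = Rational(13, 8) ≈ 1.6250)
Function('I')(v) = Add(Rational(-3, 8), Mul(-1, v)) (Function('I')(v) = Add(Rational(13, 8), Add(-2, Mul(-1, v))) = Add(Rational(-3, 8), Mul(-1, v)))
Function('l')(S) = Add(Rational(-435, 2), Mul(5, S)) (Function('l')(S) = Add(Rational(-1, 2), Add(Mul(5, S), -217)) = Add(Rational(-1, 2), Add(-217, Mul(5, S))) = Add(Rational(-435, 2), Mul(5, S)))
Mul(-86089, Pow(Function('l')(Function('I')(Function('j')(6, 5))), -1)) = Mul(-86089, Pow(Add(Rational(-435, 2), Mul(5, Add(Rational(-3, 8), Mul(-1, 5)))), -1)) = Mul(-86089, Pow(Add(Rational(-435, 2), Mul(5, Add(Rational(-3, 8), -5))), -1)) = Mul(-86089, Pow(Add(Rational(-435, 2), Mul(5, Rational(-43, 8))), -1)) = Mul(-86089, Pow(Add(Rational(-435, 2), Rational(-215, 8)), -1)) = Mul(-86089, Pow(Rational(-1955, 8), -1)) = Mul(-86089, Rational(-8, 1955)) = Rational(29944, 85)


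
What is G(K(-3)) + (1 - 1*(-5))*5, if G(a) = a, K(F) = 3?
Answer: 33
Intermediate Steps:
G(K(-3)) + (1 - 1*(-5))*5 = 3 + (1 - 1*(-5))*5 = 3 + (1 + 5)*5 = 3 + 6*5 = 3 + 30 = 33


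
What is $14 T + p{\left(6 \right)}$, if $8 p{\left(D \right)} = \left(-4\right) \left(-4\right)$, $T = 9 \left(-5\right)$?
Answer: $-628$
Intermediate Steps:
$T = -45$
$p{\left(D \right)} = 2$ ($p{\left(D \right)} = \frac{\left(-4\right) \left(-4\right)}{8} = \frac{1}{8} \cdot 16 = 2$)
$14 T + p{\left(6 \right)} = 14 \left(-45\right) + 2 = -630 + 2 = -628$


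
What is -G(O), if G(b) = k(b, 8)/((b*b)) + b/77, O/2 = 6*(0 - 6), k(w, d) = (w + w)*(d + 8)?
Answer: 956/693 ≈ 1.3795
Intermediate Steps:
k(w, d) = 2*w*(8 + d) (k(w, d) = (2*w)*(8 + d) = 2*w*(8 + d))
O = -72 (O = 2*(6*(0 - 6)) = 2*(6*(-6)) = 2*(-36) = -72)
G(b) = 32/b + b/77 (G(b) = (2*b*(8 + 8))/((b*b)) + b/77 = (2*b*16)/(b²) + b*(1/77) = (32*b)/b² + b/77 = 32/b + b/77)
-G(O) = -(32/(-72) + (1/77)*(-72)) = -(32*(-1/72) - 72/77) = -(-4/9 - 72/77) = -1*(-956/693) = 956/693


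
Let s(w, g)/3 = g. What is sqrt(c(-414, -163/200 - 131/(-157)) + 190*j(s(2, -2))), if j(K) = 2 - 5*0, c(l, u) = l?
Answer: I*sqrt(34) ≈ 5.8309*I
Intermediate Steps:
s(w, g) = 3*g
j(K) = 2 (j(K) = 2 + 0 = 2)
sqrt(c(-414, -163/200 - 131/(-157)) + 190*j(s(2, -2))) = sqrt(-414 + 190*2) = sqrt(-414 + 380) = sqrt(-34) = I*sqrt(34)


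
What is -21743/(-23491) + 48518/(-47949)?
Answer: -97181231/1126369959 ≈ -0.086278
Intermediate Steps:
-21743/(-23491) + 48518/(-47949) = -21743*(-1/23491) + 48518*(-1/47949) = 21743/23491 - 48518/47949 = -97181231/1126369959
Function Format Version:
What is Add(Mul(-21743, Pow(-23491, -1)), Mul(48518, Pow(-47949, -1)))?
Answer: Rational(-97181231, 1126369959) ≈ -0.086278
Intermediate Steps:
Add(Mul(-21743, Pow(-23491, -1)), Mul(48518, Pow(-47949, -1))) = Add(Mul(-21743, Rational(-1, 23491)), Mul(48518, Rational(-1, 47949))) = Add(Rational(21743, 23491), Rational(-48518, 47949)) = Rational(-97181231, 1126369959)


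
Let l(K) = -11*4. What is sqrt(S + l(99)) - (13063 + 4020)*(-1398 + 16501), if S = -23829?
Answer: -258004549 + I*sqrt(23873) ≈ -2.58e+8 + 154.51*I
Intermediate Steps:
l(K) = -44
sqrt(S + l(99)) - (13063 + 4020)*(-1398 + 16501) = sqrt(-23829 - 44) - (13063 + 4020)*(-1398 + 16501) = sqrt(-23873) - 17083*15103 = I*sqrt(23873) - 1*258004549 = I*sqrt(23873) - 258004549 = -258004549 + I*sqrt(23873)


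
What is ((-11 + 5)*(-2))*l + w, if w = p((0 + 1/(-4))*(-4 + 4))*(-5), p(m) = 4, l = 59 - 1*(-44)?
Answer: 1216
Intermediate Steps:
l = 103 (l = 59 + 44 = 103)
w = -20 (w = 4*(-5) = -20)
((-11 + 5)*(-2))*l + w = ((-11 + 5)*(-2))*103 - 20 = -6*(-2)*103 - 20 = 12*103 - 20 = 1236 - 20 = 1216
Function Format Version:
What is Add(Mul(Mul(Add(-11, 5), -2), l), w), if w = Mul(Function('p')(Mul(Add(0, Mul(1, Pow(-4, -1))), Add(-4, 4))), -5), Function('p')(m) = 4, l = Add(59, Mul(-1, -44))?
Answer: 1216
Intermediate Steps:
l = 103 (l = Add(59, 44) = 103)
w = -20 (w = Mul(4, -5) = -20)
Add(Mul(Mul(Add(-11, 5), -2), l), w) = Add(Mul(Mul(Add(-11, 5), -2), 103), -20) = Add(Mul(Mul(-6, -2), 103), -20) = Add(Mul(12, 103), -20) = Add(1236, -20) = 1216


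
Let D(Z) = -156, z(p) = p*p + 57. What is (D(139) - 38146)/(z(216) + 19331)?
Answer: -1741/3002 ≈ -0.57995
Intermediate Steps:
z(p) = 57 + p² (z(p) = p² + 57 = 57 + p²)
(D(139) - 38146)/(z(216) + 19331) = (-156 - 38146)/((57 + 216²) + 19331) = -38302/((57 + 46656) + 19331) = -38302/(46713 + 19331) = -38302/66044 = -38302*1/66044 = -1741/3002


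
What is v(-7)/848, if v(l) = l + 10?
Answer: 3/848 ≈ 0.0035377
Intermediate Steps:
v(l) = 10 + l
v(-7)/848 = (10 - 7)/848 = 3*(1/848) = 3/848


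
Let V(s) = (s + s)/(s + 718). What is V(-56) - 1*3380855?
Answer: -1119063061/331 ≈ -3.3809e+6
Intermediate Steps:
V(s) = 2*s/(718 + s) (V(s) = (2*s)/(718 + s) = 2*s/(718 + s))
V(-56) - 1*3380855 = 2*(-56)/(718 - 56) - 1*3380855 = 2*(-56)/662 - 3380855 = 2*(-56)*(1/662) - 3380855 = -56/331 - 3380855 = -1119063061/331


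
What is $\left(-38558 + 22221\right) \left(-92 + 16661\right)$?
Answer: $-270687753$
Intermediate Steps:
$\left(-38558 + 22221\right) \left(-92 + 16661\right) = \left(-16337\right) 16569 = -270687753$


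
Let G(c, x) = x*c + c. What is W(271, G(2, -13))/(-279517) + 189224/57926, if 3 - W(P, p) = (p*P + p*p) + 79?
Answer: 3753738704/1156521553 ≈ 3.2457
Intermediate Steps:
G(c, x) = c + c*x (G(c, x) = c*x + c = c + c*x)
W(P, p) = -76 - p**2 - P*p (W(P, p) = 3 - ((p*P + p*p) + 79) = 3 - ((P*p + p**2) + 79) = 3 - ((p**2 + P*p) + 79) = 3 - (79 + p**2 + P*p) = 3 + (-79 - p**2 - P*p) = -76 - p**2 - P*p)
W(271, G(2, -13))/(-279517) + 189224/57926 = (-76 - (2*(1 - 13))**2 - 1*271*2*(1 - 13))/(-279517) + 189224/57926 = (-76 - (2*(-12))**2 - 1*271*2*(-12))*(-1/279517) + 189224*(1/57926) = (-76 - 1*(-24)**2 - 1*271*(-24))*(-1/279517) + 94612/28963 = (-76 - 1*576 + 6504)*(-1/279517) + 94612/28963 = (-76 - 576 + 6504)*(-1/279517) + 94612/28963 = 5852*(-1/279517) + 94612/28963 = -836/39931 + 94612/28963 = 3753738704/1156521553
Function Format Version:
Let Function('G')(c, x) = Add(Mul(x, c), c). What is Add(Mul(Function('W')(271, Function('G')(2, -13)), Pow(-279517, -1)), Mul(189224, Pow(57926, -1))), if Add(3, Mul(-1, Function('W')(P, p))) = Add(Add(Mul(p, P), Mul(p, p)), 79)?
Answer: Rational(3753738704, 1156521553) ≈ 3.2457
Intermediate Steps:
Function('G')(c, x) = Add(c, Mul(c, x)) (Function('G')(c, x) = Add(Mul(c, x), c) = Add(c, Mul(c, x)))
Function('W')(P, p) = Add(-76, Mul(-1, Pow(p, 2)), Mul(-1, P, p)) (Function('W')(P, p) = Add(3, Mul(-1, Add(Add(Mul(p, P), Mul(p, p)), 79))) = Add(3, Mul(-1, Add(Add(Mul(P, p), Pow(p, 2)), 79))) = Add(3, Mul(-1, Add(Add(Pow(p, 2), Mul(P, p)), 79))) = Add(3, Mul(-1, Add(79, Pow(p, 2), Mul(P, p)))) = Add(3, Add(-79, Mul(-1, Pow(p, 2)), Mul(-1, P, p))) = Add(-76, Mul(-1, Pow(p, 2)), Mul(-1, P, p)))
Add(Mul(Function('W')(271, Function('G')(2, -13)), Pow(-279517, -1)), Mul(189224, Pow(57926, -1))) = Add(Mul(Add(-76, Mul(-1, Pow(Mul(2, Add(1, -13)), 2)), Mul(-1, 271, Mul(2, Add(1, -13)))), Pow(-279517, -1)), Mul(189224, Pow(57926, -1))) = Add(Mul(Add(-76, Mul(-1, Pow(Mul(2, -12), 2)), Mul(-1, 271, Mul(2, -12))), Rational(-1, 279517)), Mul(189224, Rational(1, 57926))) = Add(Mul(Add(-76, Mul(-1, Pow(-24, 2)), Mul(-1, 271, -24)), Rational(-1, 279517)), Rational(94612, 28963)) = Add(Mul(Add(-76, Mul(-1, 576), 6504), Rational(-1, 279517)), Rational(94612, 28963)) = Add(Mul(Add(-76, -576, 6504), Rational(-1, 279517)), Rational(94612, 28963)) = Add(Mul(5852, Rational(-1, 279517)), Rational(94612, 28963)) = Add(Rational(-836, 39931), Rational(94612, 28963)) = Rational(3753738704, 1156521553)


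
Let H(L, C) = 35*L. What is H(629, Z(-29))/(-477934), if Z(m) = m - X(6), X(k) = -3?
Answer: -22015/477934 ≈ -0.046063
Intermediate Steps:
Z(m) = 3 + m (Z(m) = m - 1*(-3) = m + 3 = 3 + m)
H(629, Z(-29))/(-477934) = (35*629)/(-477934) = 22015*(-1/477934) = -22015/477934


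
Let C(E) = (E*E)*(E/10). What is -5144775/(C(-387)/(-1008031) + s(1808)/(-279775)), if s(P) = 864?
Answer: -967292721194796250/1080481221099 ≈ -8.9524e+5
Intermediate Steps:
C(E) = E**3/10 (C(E) = E**2*(E*(1/10)) = E**2*(E/10) = E**3/10)
-5144775/(C(-387)/(-1008031) + s(1808)/(-279775)) = -5144775/(((1/10)*(-387)**3)/(-1008031) + 864/(-279775)) = -5144775/(((1/10)*(-57960603))*(-1/1008031) + 864*(-1/279775)) = -5144775/(-57960603/10*(-1/1008031) - 864/279775) = -5144775/(57960603/10080310 - 864/279775) = -5144775/3241443663297/564043746050 = -5144775*564043746050/3241443663297 = -967292721194796250/1080481221099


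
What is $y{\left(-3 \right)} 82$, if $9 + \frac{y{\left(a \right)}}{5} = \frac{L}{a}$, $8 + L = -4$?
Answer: $-2050$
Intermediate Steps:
$L = -12$ ($L = -8 - 4 = -12$)
$y{\left(a \right)} = -45 - \frac{60}{a}$ ($y{\left(a \right)} = -45 + 5 \left(- \frac{12}{a}\right) = -45 - \frac{60}{a}$)
$y{\left(-3 \right)} 82 = \left(-45 - \frac{60}{-3}\right) 82 = \left(-45 - -20\right) 82 = \left(-45 + 20\right) 82 = \left(-25\right) 82 = -2050$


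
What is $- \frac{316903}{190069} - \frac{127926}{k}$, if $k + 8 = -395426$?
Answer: $- \frac{50499727004}{37579872473} \approx -1.3438$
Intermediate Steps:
$k = -395434$ ($k = -8 - 395426 = -395434$)
$- \frac{316903}{190069} - \frac{127926}{k} = - \frac{316903}{190069} - \frac{127926}{-395434} = \left(-316903\right) \frac{1}{190069} - - \frac{63963}{197717} = - \frac{316903}{190069} + \frac{63963}{197717} = - \frac{50499727004}{37579872473}$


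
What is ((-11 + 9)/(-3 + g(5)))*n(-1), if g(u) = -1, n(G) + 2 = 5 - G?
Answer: 2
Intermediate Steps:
n(G) = 3 - G (n(G) = -2 + (5 - G) = 3 - G)
((-11 + 9)/(-3 + g(5)))*n(-1) = ((-11 + 9)/(-3 - 1))*(3 - 1*(-1)) = (-2/(-4))*(3 + 1) = -2*(-1/4)*4 = (1/2)*4 = 2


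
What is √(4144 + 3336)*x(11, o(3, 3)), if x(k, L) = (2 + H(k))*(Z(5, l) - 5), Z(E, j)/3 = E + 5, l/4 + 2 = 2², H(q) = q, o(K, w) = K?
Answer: 650*√1870 ≈ 28108.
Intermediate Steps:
l = 8 (l = -8 + 4*2² = -8 + 4*4 = -8 + 16 = 8)
Z(E, j) = 15 + 3*E (Z(E, j) = 3*(E + 5) = 3*(5 + E) = 15 + 3*E)
x(k, L) = 50 + 25*k (x(k, L) = (2 + k)*((15 + 3*5) - 5) = (2 + k)*((15 + 15) - 5) = (2 + k)*(30 - 5) = (2 + k)*25 = 50 + 25*k)
√(4144 + 3336)*x(11, o(3, 3)) = √(4144 + 3336)*(50 + 25*11) = √7480*(50 + 275) = (2*√1870)*325 = 650*√1870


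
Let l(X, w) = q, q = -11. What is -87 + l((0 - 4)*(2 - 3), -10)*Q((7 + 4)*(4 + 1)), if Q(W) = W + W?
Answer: -1297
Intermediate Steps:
Q(W) = 2*W
l(X, w) = -11
-87 + l((0 - 4)*(2 - 3), -10)*Q((7 + 4)*(4 + 1)) = -87 - 22*(7 + 4)*(4 + 1) = -87 - 22*11*5 = -87 - 22*55 = -87 - 11*110 = -87 - 1210 = -1297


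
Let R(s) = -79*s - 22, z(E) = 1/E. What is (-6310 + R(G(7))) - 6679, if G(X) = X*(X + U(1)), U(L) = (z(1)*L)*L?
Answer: -17435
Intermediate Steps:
z(E) = 1/E
U(L) = L² (U(L) = (L/1)*L = (1*L)*L = L*L = L²)
G(X) = X*(1 + X) (G(X) = X*(X + 1²) = X*(X + 1) = X*(1 + X))
R(s) = -22 - 79*s
(-6310 + R(G(7))) - 6679 = (-6310 + (-22 - 553*(1 + 7))) - 6679 = (-6310 + (-22 - 553*8)) - 6679 = (-6310 + (-22 - 79*56)) - 6679 = (-6310 + (-22 - 4424)) - 6679 = (-6310 - 4446) - 6679 = -10756 - 6679 = -17435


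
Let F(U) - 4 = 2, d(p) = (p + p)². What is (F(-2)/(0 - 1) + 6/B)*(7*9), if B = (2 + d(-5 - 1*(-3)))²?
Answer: -2261/6 ≈ -376.83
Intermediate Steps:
d(p) = 4*p² (d(p) = (2*p)² = 4*p²)
F(U) = 6 (F(U) = 4 + 2 = 6)
B = 324 (B = (2 + 4*(-5 - 1*(-3))²)² = (2 + 4*(-5 + 3)²)² = (2 + 4*(-2)²)² = (2 + 4*4)² = (2 + 16)² = 18² = 324)
(F(-2)/(0 - 1) + 6/B)*(7*9) = (6/(0 - 1) + 6/324)*(7*9) = (6/(-1) + 6*(1/324))*63 = (6*(-1) + 1/54)*63 = (-6 + 1/54)*63 = -323/54*63 = -2261/6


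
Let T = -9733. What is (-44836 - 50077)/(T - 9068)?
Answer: 94913/18801 ≈ 5.0483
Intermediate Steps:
(-44836 - 50077)/(T - 9068) = (-44836 - 50077)/(-9733 - 9068) = -94913/(-18801) = -94913*(-1/18801) = 94913/18801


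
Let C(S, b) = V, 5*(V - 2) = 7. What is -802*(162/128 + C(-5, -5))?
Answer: -598693/160 ≈ -3741.8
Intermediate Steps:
V = 17/5 (V = 2 + (1/5)*7 = 2 + 7/5 = 17/5 ≈ 3.4000)
C(S, b) = 17/5
-802*(162/128 + C(-5, -5)) = -802*(162/128 + 17/5) = -802*(162*(1/128) + 17/5) = -802*(81/64 + 17/5) = -802*1493/320 = -598693/160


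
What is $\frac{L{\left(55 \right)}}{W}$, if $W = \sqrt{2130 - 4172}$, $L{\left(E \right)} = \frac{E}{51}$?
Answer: $- \frac{55 i \sqrt{2042}}{104142} \approx - 0.023865 i$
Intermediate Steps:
$L{\left(E \right)} = \frac{E}{51}$ ($L{\left(E \right)} = E \frac{1}{51} = \frac{E}{51}$)
$W = i \sqrt{2042}$ ($W = \sqrt{-2042} = i \sqrt{2042} \approx 45.188 i$)
$\frac{L{\left(55 \right)}}{W} = \frac{\frac{1}{51} \cdot 55}{i \sqrt{2042}} = \frac{55 \left(- \frac{i \sqrt{2042}}{2042}\right)}{51} = - \frac{55 i \sqrt{2042}}{104142}$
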